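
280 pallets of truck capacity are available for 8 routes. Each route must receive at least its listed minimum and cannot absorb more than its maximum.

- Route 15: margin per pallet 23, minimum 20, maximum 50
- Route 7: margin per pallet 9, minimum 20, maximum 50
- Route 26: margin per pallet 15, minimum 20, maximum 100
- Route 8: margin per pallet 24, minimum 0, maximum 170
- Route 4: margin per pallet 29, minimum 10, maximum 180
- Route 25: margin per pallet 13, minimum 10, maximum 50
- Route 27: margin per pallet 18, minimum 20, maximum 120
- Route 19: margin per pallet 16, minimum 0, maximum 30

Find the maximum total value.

Meeting every minimum uses 20+20+20+0+10+10+20+0 = 100 pallets, leaving 180.
Order the routes by margin per pallet: Route 4 29 > Route 8 24 > Route 15 23 > Route 27 18 > Route 19 16 > Route 26 15 > Route 25 13 > Route 7 9.
Route 4: +170 to 180 (cap) ; 10 left.
Route 8: +10 (room for 170) → 10. Pool exhausted.
Total = 23×20 + 9×20 + 15×20 + 24×10 + 29×180 + 13×10 + 18×20 = 6890.

6890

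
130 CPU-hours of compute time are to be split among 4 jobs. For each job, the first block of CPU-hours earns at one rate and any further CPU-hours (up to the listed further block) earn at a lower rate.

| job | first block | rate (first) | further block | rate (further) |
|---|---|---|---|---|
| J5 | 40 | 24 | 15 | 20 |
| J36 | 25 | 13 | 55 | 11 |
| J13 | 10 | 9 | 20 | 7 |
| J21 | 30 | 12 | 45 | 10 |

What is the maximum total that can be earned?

2165

Rank every tier by rate: J5/T1 24 > J5/T2 20 > J36/T1 13 > J21/T1 12 > J36/T2 11 > J21/T2 10 > J13/T1 9 > J13/T2 7.
J5 T1 at 24: fill all 40 → 90 left.
J5 T2 at 20: fill all 15 → 75 left.
J36 T1 at 13: fill all 25 → 50 left.
J21 T1 at 12: fill all 30 → 20 left.
J36/T2: +20 of 55 at 11; pool empty.
Total = 24×40 + 20×15 + 13×25 + 12×30 + 11×20 = 2165.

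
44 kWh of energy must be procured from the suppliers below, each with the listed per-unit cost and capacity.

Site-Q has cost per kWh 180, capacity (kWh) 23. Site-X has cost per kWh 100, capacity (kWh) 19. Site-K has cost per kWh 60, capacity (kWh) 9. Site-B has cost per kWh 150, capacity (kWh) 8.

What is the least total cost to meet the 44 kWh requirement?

Use suppliers in increasing cost order.
Take 9 from Site-K at 60 → need 35 more.
Take 19 from Site-X at 100 → need 16 more.
Take 8 from Site-B at 150 → need 8 more.
Site-Q at 180: take 8 of its 23 → requirement met.
Cost = 9×60 + 19×100 + 8×150 + 8×180 = 5080.

5080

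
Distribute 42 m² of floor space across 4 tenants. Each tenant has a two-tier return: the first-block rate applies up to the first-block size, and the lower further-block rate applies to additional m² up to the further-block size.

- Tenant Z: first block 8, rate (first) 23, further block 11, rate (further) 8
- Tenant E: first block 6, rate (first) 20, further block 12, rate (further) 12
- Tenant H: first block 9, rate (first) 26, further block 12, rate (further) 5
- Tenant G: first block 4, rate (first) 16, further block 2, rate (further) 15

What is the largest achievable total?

784

Order all 8 blocks by rate: Tenant H/T1 26 > Tenant Z/T1 23 > Tenant E/T1 20 > Tenant G/T1 16 > Tenant G/T2 15 > Tenant E/T2 12 > Tenant Z/T2 8 > Tenant H/T2 5.
Tenant H T1 at 26: fill all 9 — 33 left.
Tenant Z T1 at 23: fill all 8 — 25 left.
Fill Tenant E T1 block (6 at 20) — 19 left.
Tenant G/T1 (16): +4 — 15 left.
Tenant G/T2 (15): +2 — 13 left.
Fill Tenant E T2 block (12 at 12) — 1 left.
1 remain; put them into Tenant Z T2 at 8.
Total = 26×9 + 23×8 + 20×6 + 16×4 + 15×2 + 12×12 + 8×1 = 784.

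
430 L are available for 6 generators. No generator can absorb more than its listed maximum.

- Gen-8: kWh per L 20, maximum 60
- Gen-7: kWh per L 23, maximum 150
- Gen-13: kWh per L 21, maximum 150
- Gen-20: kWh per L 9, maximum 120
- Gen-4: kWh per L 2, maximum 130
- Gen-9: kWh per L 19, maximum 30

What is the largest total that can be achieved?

Rank by kWh per L: Gen-7 23 > Gen-13 21 > Gen-8 20 > Gen-9 19 > Gen-20 9 > Gen-4 2.
Gen-7 takes 150 to reach its cap of 150 → 280 left.
Gen-13: +150 to 150 (cap) → 130 left.
Gen-8: +60 to 60 (cap) → 70 left.
Gen-9 takes 30 to reach its cap of 30 → 40 left.
Only 40 left; Gen-20 takes them to reach 40.
Total = 20×60 + 23×150 + 21×150 + 9×40 + 19×30 = 8730.

8730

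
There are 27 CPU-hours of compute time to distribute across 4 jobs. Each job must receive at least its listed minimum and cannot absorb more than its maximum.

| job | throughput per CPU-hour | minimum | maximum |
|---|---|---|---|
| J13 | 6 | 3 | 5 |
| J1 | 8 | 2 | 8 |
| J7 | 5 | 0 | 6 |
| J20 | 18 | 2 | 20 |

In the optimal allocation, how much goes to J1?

4

Meeting every minimum uses 3+2+0+2 = 7 CPU-hours, leaving 20.
Order the jobs by throughput per CPU-hour: J20 18 > J1 8 > J13 6 > J7 5.
J20: +18 to 20 (cap) ; 2 left.
J1: +2 (room for 6) → 4. Pool exhausted.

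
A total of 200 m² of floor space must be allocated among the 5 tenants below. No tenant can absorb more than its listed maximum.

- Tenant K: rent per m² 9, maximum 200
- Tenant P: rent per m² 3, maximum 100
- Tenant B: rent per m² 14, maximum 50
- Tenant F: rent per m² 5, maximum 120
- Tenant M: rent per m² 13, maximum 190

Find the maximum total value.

Order the tenants by rent per m²: Tenant B 14 > Tenant M 13 > Tenant K 9 > Tenant F 5 > Tenant P 3.
Give Tenant B 50 to hit its cap of 50 → 150 left.
Tenant M: +150 (room for 190) → 150. Pool exhausted.
Total = 14×50 + 13×150 = 2650.

2650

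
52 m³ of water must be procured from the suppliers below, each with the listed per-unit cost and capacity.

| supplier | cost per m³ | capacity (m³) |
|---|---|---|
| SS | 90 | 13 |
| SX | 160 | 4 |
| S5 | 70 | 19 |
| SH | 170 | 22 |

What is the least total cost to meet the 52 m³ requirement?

5860

Cheapest first:
S5 (70): use full 19 ; 33 m³ to go.
SS at 90: take all 13 m³ ; 20 still needed.
SX at 160: take all 4 m³ ; 16 still needed.
SH at 170: take 16 of its 22 ; requirement met.
Cost = 19×70 + 13×90 + 4×160 + 16×170 = 5860.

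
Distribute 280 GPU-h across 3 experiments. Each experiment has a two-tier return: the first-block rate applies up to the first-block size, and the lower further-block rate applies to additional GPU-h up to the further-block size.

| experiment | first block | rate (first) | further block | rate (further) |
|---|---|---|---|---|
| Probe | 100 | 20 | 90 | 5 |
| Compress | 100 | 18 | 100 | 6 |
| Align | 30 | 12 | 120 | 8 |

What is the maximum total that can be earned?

4560

Order all 6 blocks by rate: Probe/first 20 > Compress/first 18 > Align/first 12 > Align/second 8 > Compress/second 6 > Probe/second 5.
Probe/first (20): +100 → 180 left.
Compress/first (18): +100 → 80 left.
Fill Align first block (30 at 12) → 50 left.
Align/second: +50 of 120 at 8; pool empty.
Total = 20×100 + 18×100 + 12×30 + 8×50 = 4560.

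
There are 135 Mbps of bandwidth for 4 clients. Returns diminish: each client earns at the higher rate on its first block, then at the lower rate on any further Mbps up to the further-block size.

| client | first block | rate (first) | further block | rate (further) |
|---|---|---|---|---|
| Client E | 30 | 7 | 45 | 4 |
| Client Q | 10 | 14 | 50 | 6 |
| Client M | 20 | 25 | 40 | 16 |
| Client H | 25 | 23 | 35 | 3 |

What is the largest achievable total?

Treat each block as its own option and order by rate: Client M/tier1 25 > Client H/tier1 23 > Client M/tier2 16 > Client Q/tier1 14 > Client E/tier1 7 > Client Q/tier2 6 > Client E/tier2 4 > Client H/tier2 3.
Client M tier1 at 25: fill all 20 — 115 left.
Client H tier1 at 23: fill all 25 — 90 left.
Fill Client M tier2 block (40 at 16) — 50 left.
Fill Client Q tier1 block (10 at 14) — 40 left.
Client E tier1 at 7: fill all 30 — 10 left.
Client Q/tier2: +10 of 50 at 6; pool empty.
Total = 25×20 + 23×25 + 16×40 + 14×10 + 7×30 + 6×10 = 2125.

2125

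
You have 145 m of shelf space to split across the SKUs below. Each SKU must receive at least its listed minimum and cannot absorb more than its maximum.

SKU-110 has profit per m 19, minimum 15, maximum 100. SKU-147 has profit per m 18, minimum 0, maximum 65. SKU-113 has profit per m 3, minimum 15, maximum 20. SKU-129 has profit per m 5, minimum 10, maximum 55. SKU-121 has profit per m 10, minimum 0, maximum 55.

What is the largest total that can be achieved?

2355

Meeting every minimum uses 15+0+15+10+0 = 40 m, leaving 105.
Highest profit per m first: SKU-110 19 > SKU-147 18 > SKU-121 10 > SKU-129 5 > SKU-113 3.
Give SKU-110 85 more to hit its cap of 100 — 20 left.
SKU-147: +20 (room for 65) → 20. Pool exhausted.
Total = 19×100 + 18×20 + 3×15 + 5×10 = 2355.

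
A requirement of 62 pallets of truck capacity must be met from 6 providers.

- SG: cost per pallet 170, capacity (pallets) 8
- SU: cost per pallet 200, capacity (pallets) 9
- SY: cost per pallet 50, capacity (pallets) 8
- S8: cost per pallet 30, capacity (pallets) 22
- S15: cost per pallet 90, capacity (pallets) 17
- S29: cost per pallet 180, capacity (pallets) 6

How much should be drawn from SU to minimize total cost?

Use providers in increasing cost order.
S8 at 30: take all 22 pallets — 40 still needed.
SY at 50: take all 8 pallets — 32 still needed.
Take 17 from S15 at 90 — need 15 more.
SG (170): use full 8 — 7 pallets to go.
S29 at 180: take all 6 pallets — 1 still needed.
SU at 200: take 1 of its 9 — requirement met.

1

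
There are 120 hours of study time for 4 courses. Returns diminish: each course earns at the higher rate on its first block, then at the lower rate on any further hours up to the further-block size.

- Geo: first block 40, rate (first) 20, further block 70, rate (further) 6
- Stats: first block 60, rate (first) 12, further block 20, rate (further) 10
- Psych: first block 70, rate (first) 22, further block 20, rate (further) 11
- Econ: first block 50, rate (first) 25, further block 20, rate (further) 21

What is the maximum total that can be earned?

Treat each block as its own option and order by rate: Econ/first 25 > Psych/first 22 > Econ/second 21 > Geo/first 20 > Stats/first 12 > Psych/second 11 > Stats/second 10 > Geo/second 6.
Econ/first (25): +50 — 70 left.
Fill Psych first block (70 at 22) — 0 left.
Total = 25×50 + 22×70 = 2790.

2790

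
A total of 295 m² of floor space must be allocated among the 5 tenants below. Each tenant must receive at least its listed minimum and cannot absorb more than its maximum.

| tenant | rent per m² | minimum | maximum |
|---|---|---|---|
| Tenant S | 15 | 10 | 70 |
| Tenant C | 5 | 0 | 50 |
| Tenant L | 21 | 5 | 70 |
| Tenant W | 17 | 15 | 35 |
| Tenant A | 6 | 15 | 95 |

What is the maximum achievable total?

Meeting every minimum uses 10+0+5+15+15 = 45 m², leaving 250.
Highest rent per m² first: Tenant L 21 > Tenant W 17 > Tenant S 15 > Tenant A 6 > Tenant C 5.
Tenant L takes 65 more to reach its cap of 70 — 185 left.
Tenant W: +20 to 35 (cap) — 165 left.
Tenant S: +60 to 70 (cap) — 105 left.
Give Tenant A 80 more to hit its cap of 95 — 25 left.
Tenant C has room for 50 more but only 25 remain, so it gets 25.
Total = 15×70 + 5×25 + 21×70 + 17×35 + 6×95 = 3810.

3810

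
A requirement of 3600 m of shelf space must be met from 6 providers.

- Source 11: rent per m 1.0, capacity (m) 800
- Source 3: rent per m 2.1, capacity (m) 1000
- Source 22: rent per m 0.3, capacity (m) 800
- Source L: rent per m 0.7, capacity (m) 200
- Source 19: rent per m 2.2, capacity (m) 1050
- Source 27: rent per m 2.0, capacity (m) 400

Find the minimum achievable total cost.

Use providers in increasing cost order.
Source 22 (0.3): use full 800 → 2800 m to go.
Source L at 0.7: take all 200 m → 2600 still needed.
Take 800 from Source 11 at 1.0 → need 1800 more.
Source 27 (2.0): use full 400 → 1400 m to go.
Take 1000 from Source 3 at 2.1 → need 400 more.
Source 19 (2.2): take the remaining 400 → done.
Cost = 800×0.3 + 200×0.7 + 800×1.0 + 400×2.0 + 1000×2.1 + 400×2.2 = 4960.

4960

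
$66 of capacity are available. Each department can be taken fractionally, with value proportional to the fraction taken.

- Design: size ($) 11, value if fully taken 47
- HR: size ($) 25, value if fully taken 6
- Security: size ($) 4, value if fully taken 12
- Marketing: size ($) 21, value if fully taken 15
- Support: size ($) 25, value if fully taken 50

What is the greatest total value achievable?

125.2

Sort by value density: Design 47/11≈4.27, Security 12/4≈3, Support 50/25≈2, Marketing 15/21≈0.714, HR 6/25≈0.24.
All 11 $ of Design fit (value 47) — 55 remain.
All 4 $ of Security fit (value 12) — 51 remain.
Take all of Support (25 $, value 50) — 26 $ left.
All 21 $ of Marketing fit (value 15) — 5 remain.
Only 5 $ remain; take 5/25 of HR for value 6×5/25 = 1.2.
Total value = 125.2.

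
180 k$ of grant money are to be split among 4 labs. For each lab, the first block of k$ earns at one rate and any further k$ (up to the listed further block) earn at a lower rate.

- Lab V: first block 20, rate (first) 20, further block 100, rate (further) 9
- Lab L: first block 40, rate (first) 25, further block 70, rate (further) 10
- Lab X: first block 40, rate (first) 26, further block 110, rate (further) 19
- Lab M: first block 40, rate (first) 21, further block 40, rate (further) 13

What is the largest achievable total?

4040

Order all 8 blocks by rate: Lab X/T1 26 > Lab L/T1 25 > Lab M/T1 21 > Lab V/T1 20 > Lab X/T2 19 > Lab M/T2 13 > Lab L/T2 10 > Lab V/T2 9.
Fill Lab X T1 block (40 at 26) — 140 left.
Lab L/T1 (25): +40 — 100 left.
Lab M T1 at 21: fill all 40 — 60 left.
Fill Lab V T1 block (20 at 20) — 40 left.
Lab X T2 at 19: only 40 left, fill 40.
Total = 26×40 + 25×40 + 21×40 + 20×20 + 19×40 = 4040.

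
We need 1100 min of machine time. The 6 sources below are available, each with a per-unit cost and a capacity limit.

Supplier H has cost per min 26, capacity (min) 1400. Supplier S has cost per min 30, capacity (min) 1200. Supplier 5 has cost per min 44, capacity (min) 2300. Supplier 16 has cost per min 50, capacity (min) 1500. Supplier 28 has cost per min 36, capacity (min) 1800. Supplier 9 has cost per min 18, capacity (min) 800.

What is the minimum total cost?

Use sources in increasing cost order.
Supplier 9 at 18: take all 800 min → 300 still needed.
Take 300 from Supplier H at 26 to finish.
Supplier S, Supplier 28, Supplier 5, Supplier 16: unused.
Cost = 800×18 + 300×26 = 22200.

22200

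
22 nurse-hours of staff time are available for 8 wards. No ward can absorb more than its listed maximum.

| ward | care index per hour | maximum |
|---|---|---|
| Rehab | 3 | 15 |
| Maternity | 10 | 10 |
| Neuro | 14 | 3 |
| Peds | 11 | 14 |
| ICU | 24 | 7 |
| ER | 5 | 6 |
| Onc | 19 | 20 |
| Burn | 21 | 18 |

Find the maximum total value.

483

Rank by care index per hour: ICU 24 > Burn 21 > Onc 19 > Neuro 14 > Peds 11 > Maternity 10 > ER 5 > Rehab 3.
ICU: +7 to 7 (cap) — 15 left.
Burn: +15 (room for 18) → 15. Pool exhausted.
Total = 24×7 + 21×15 = 483.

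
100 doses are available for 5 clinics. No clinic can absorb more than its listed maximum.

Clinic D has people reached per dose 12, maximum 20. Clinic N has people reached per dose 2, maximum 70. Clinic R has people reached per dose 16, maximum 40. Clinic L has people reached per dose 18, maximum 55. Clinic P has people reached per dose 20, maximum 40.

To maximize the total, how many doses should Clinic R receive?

Order the clinics by people reached per dose: Clinic P 20 > Clinic L 18 > Clinic R 16 > Clinic D 12 > Clinic N 2.
Clinic P takes 40 to reach its cap of 40 — 60 left.
Clinic L: +55 to 55 (cap) — 5 left.
Clinic R has room for 40 but only 5 remain, so it gets 5.

5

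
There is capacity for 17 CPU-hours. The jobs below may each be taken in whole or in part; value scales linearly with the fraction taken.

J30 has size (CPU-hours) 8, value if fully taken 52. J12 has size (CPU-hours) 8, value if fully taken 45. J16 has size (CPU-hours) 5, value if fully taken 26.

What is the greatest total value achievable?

102.2

Rank by value-to-size ratio: J30 52/8≈6.5, J12 45/8≈5.62, J16 26/5≈5.2.
Take all of J30 (8 CPU-hours, value 52) → 9 CPU-hours left.
J12: take in full, 8 CPU-hours for value 45 → 1 left.
Fill the last 1 CPU-hours with part of J16: 1/5 of it earns 5.2.
Total value = 102.2.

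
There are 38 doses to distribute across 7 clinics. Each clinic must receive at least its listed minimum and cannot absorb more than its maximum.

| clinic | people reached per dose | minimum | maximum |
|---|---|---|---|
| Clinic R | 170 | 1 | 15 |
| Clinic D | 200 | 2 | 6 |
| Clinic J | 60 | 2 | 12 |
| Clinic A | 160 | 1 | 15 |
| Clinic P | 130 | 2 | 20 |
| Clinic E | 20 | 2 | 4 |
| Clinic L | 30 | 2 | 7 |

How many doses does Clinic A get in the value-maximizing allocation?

Meeting every minimum uses 1+2+2+1+2+2+2 = 12 doses, leaving 26.
Rank by people reached per dose: Clinic D 200 > Clinic R 170 > Clinic A 160 > Clinic P 130 > Clinic J 60 > Clinic L 30 > Clinic E 20.
Give Clinic D 4 more to hit its cap of 6 ; 22 left.
Clinic R: +14 to 15 (cap) ; 8 left.
Only 8 left; Clinic A takes them to reach 9.

9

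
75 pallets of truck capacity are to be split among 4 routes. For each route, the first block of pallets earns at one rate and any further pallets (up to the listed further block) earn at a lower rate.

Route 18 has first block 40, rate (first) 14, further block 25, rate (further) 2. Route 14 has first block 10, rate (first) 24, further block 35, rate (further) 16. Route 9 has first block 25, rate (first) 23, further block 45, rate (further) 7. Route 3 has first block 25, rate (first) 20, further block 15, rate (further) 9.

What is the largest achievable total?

1555

Rank every tier by rate: Route 14/first 24 > Route 9/first 23 > Route 3/first 20 > Route 14/second 16 > Route 18/first 14 > Route 3/second 9 > Route 9/second 7 > Route 18/second 2.
Route 14/first (24): +10 → 65 left.
Route 9/first (23): +25 → 40 left.
Route 3 first at 20: fill all 25 → 15 left.
15 remain; put them into Route 14 second at 16.
Total = 24×10 + 23×25 + 20×25 + 16×15 = 1555.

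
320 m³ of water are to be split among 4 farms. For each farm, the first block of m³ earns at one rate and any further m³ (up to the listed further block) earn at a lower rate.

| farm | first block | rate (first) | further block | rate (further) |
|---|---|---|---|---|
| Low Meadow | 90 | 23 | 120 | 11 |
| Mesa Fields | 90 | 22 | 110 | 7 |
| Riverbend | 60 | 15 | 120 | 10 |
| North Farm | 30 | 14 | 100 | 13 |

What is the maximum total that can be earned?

6020

Treat each block as its own option and order by rate: Low Meadow/T1 23 > Mesa Fields/T1 22 > Riverbend/T1 15 > North Farm/T1 14 > North Farm/T2 13 > Low Meadow/T2 11 > Riverbend/T2 10 > Mesa Fields/T2 7.
Low Meadow/T1 (23): +90 ; 230 left.
Mesa Fields T1 at 22: fill all 90 ; 140 left.
Fill Riverbend T1 block (60 at 15) ; 80 left.
North Farm T1 at 14: fill all 30 ; 50 left.
50 remain; put them into North Farm T2 at 13.
Total = 23×90 + 22×90 + 15×60 + 14×30 + 13×50 = 6020.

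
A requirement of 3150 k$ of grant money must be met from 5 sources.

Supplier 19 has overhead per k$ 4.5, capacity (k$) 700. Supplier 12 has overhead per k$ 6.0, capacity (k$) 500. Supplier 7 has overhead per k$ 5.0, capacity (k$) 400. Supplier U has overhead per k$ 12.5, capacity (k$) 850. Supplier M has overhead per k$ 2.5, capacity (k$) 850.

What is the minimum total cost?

19025

Use sources in increasing cost order.
Take 850 from Supplier M at 2.5 — need 2300 more.
Supplier 19 at 4.5: take all 700 k$ — 1600 still needed.
Supplier 7 at 5.0: take all 400 k$ — 1200 still needed.
Take 500 from Supplier 12 at 6.0 — need 700 more.
Take 700 from Supplier U at 12.5 to finish.
Cost = 850×2.5 + 700×4.5 + 400×5.0 + 500×6.0 + 700×12.5 = 19025.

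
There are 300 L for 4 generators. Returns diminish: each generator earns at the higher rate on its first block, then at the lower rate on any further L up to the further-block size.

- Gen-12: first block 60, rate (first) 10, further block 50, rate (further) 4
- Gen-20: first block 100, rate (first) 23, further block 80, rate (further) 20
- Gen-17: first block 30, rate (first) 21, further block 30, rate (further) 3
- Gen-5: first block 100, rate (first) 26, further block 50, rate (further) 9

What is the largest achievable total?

6930

Treat each block as its own option and order by rate: Gen-5/tier1 26 > Gen-20/tier1 23 > Gen-17/tier1 21 > Gen-20/tier2 20 > Gen-12/tier1 10 > Gen-5/tier2 9 > Gen-12/tier2 4 > Gen-17/tier2 3.
Gen-5/tier1 (26): +100 ; 200 left.
Gen-20 tier1 at 23: fill all 100 ; 100 left.
Fill Gen-17 tier1 block (30 at 21) ; 70 left.
Gen-20 tier2 at 20: only 70 left, fill 70.
Total = 26×100 + 23×100 + 21×30 + 20×70 = 6930.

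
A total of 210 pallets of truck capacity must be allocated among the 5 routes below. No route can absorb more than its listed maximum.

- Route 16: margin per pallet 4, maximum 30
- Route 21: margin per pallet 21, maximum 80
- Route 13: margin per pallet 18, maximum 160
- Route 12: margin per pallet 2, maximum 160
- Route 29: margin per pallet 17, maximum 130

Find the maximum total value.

4020

Order the routes by margin per pallet: Route 21 21 > Route 13 18 > Route 29 17 > Route 16 4 > Route 12 2.
Give Route 21 80 to hit its cap of 80 → 130 left.
Route 13: +130 (room for 160) → 130. Pool exhausted.
Total = 21×80 + 18×130 = 4020.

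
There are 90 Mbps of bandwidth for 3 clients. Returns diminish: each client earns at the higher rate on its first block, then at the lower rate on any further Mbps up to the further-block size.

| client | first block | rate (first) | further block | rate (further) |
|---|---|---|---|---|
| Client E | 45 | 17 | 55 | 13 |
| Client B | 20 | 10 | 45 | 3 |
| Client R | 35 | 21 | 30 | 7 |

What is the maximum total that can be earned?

1630

Rank every tier by rate: Client R/first 21 > Client E/first 17 > Client E/second 13 > Client B/first 10 > Client R/second 7 > Client B/second 3.
Client R/first (21): +35 ; 55 left.
Client E first at 17: fill all 45 ; 10 left.
10 remain; put them into Client E second at 13.
Total = 21×35 + 17×45 + 13×10 = 1630.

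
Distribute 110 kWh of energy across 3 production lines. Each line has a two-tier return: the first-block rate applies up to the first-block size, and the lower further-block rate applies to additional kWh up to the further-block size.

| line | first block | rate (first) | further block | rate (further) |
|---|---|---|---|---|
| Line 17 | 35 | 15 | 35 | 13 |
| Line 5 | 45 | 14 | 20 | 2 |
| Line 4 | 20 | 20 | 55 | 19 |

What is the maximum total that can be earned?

1970

Treat each block as its own option and order by rate: Line 4/T1 20 > Line 4/T2 19 > Line 17/T1 15 > Line 5/T1 14 > Line 17/T2 13 > Line 5/T2 2.
Line 4/T1 (20): +20 → 90 left.
Line 4 T2 at 19: fill all 55 → 35 left.
Line 17 T1 at 15: fill all 35 → 0 left.
Total = 20×20 + 19×55 + 15×35 = 1970.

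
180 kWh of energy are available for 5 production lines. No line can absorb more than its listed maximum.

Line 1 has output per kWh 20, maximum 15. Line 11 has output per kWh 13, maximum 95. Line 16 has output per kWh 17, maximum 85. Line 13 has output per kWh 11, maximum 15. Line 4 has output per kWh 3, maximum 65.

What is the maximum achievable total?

Rank by output per kWh: Line 1 20 > Line 16 17 > Line 11 13 > Line 13 11 > Line 4 3.
Give Line 1 15 to hit its cap of 15 — 165 left.
Line 16: +85 to 85 (cap) — 80 left.
Line 11 has room for 95 but only 80 remain, so it gets 80.
Total = 20×15 + 13×80 + 17×85 = 2785.

2785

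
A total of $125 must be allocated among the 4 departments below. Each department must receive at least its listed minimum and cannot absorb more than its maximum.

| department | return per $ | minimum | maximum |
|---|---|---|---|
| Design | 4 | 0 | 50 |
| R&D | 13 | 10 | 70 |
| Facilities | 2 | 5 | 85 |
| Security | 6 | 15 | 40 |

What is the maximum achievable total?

1200

Meeting every minimum uses 0+10+5+15 = 30 $, leaving 95.
Order the departments by return per $: R&D 13 > Security 6 > Design 4 > Facilities 2.
Give R&D 60 more to hit its cap of 70 → 35 left.
Give Security 25 more to hit its cap of 40 → 10 left.
Only 10 left; Design takes them to reach 10.
Total = 4×10 + 13×70 + 2×5 + 6×40 = 1200.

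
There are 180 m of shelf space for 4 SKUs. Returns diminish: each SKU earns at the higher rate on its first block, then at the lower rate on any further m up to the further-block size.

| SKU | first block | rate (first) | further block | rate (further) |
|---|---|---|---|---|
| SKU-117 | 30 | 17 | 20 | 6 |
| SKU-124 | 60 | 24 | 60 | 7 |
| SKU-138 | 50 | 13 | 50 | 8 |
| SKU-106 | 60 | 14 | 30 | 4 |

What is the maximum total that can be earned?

3180

Order all 8 blocks by rate: SKU-124/tier1 24 > SKU-117/tier1 17 > SKU-106/tier1 14 > SKU-138/tier1 13 > SKU-138/tier2 8 > SKU-124/tier2 7 > SKU-117/tier2 6 > SKU-106/tier2 4.
SKU-124 tier1 at 24: fill all 60 → 120 left.
SKU-117 tier1 at 17: fill all 30 → 90 left.
SKU-106 tier1 at 14: fill all 60 → 30 left.
30 remain; put them into SKU-138 tier1 at 13.
Total = 24×60 + 17×30 + 14×60 + 13×30 = 3180.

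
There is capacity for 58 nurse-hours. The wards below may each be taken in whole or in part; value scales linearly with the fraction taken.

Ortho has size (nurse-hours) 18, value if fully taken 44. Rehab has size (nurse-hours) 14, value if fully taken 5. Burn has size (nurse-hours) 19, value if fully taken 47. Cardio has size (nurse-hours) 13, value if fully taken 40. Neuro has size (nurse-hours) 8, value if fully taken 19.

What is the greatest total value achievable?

Best value per unit of size first: Cardio 40/13≈3.08, Burn 47/19≈2.47, Ortho 44/18≈2.44, Neuro 19/8≈2.38, Rehab 5/14≈0.357.
Cardio: take in full, 13 nurse-hours for value 40 — 45 left.
Burn: take in full, 19 nurse-hours for value 47 — 26 left.
Take all of Ortho (18 nurse-hours, value 44) — 8 nurse-hours left.
All 8 nurse-hours of Neuro fit (value 19) — 0 remain.
Total value = 150.

150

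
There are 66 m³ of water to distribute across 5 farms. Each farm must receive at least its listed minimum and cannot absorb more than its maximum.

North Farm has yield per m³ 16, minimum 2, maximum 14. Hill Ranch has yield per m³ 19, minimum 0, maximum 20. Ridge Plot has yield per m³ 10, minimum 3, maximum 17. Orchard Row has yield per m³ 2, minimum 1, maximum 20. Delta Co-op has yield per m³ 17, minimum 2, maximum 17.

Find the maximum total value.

Meeting every minimum uses 2+0+3+1+2 = 8 m³, leaving 58.
Highest yield per m³ first: Hill Ranch 19 > Delta Co-op 17 > North Farm 16 > Ridge Plot 10 > Orchard Row 2.
Hill Ranch: +20 to 20 (cap) — 38 left.
Give Delta Co-op 15 more to hit its cap of 17 — 23 left.
Give North Farm 12 more to hit its cap of 14 — 11 left.
Ridge Plot has room for 14 more but only 11 remain, so it gets 14.
Total = 16×14 + 19×20 + 10×14 + 2×1 + 17×17 = 1035.

1035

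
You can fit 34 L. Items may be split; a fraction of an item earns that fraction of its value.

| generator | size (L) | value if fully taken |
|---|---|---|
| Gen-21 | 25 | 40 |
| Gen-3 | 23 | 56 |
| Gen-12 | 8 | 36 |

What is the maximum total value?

96.8

Rank by value-to-size ratio: Gen-12 36/8≈4.5, Gen-3 56/23≈2.43, Gen-21 40/25≈1.6.
Gen-12: take in full, 8 L for value 36 ; 26 left.
Gen-3: take in full, 23 L for value 56 ; 3 left.
3 L left: a 3/25 share of Gen-21 gives 40×3/25 = 4.8.
Total value = 96.8.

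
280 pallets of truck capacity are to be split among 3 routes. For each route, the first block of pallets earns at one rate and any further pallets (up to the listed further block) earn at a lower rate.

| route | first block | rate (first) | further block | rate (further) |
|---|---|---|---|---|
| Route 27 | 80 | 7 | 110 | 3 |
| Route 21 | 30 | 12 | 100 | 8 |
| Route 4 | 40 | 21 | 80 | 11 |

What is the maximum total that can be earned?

Treat each block as its own option and order by rate: Route 4/tier1 21 > Route 21/tier1 12 > Route 4/tier2 11 > Route 21/tier2 8 > Route 27/tier1 7 > Route 27/tier2 3.
Fill Route 4 tier1 block (40 at 21) — 240 left.
Fill Route 21 tier1 block (30 at 12) — 210 left.
Route 4/tier2 (11): +80 — 130 left.
Route 21/tier2 (8): +100 — 30 left.
Route 27/tier1: +30 of 80 at 7; pool empty.
Total = 21×40 + 12×30 + 11×80 + 8×100 + 7×30 = 3090.

3090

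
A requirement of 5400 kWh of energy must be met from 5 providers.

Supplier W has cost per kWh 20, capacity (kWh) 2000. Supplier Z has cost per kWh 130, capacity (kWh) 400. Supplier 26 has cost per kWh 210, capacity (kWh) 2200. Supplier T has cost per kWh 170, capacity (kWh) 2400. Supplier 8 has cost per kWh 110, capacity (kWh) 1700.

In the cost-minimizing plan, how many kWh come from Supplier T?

1300

Cheapest first:
Supplier W at 20: take all 2000 kWh — 3400 still needed.
Supplier 8 at 110: take all 1700 kWh — 1700 still needed.
Supplier Z (130): use full 400 — 1300 kWh to go.
Supplier T at 170: take 1300 of its 2400 — requirement met.
Supplier 26: unused.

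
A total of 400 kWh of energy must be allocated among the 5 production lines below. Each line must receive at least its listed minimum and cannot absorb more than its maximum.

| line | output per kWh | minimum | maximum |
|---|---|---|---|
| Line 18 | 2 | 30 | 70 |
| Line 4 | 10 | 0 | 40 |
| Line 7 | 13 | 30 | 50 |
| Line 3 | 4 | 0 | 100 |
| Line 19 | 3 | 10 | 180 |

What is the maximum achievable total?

Meeting every minimum uses 30+0+30+0+10 = 70 kWh, leaving 330.
Order the production lines by output per kWh: Line 7 13 > Line 4 10 > Line 3 4 > Line 19 3 > Line 18 2.
Line 7: +20 to 50 (cap) — 310 left.
Line 4 takes 40 more to reach its cap of 40 — 270 left.
Line 3: +100 to 100 (cap) — 170 left.
Line 19: +170 to 180 (cap) — 0 left.
Total = 2×30 + 10×40 + 13×50 + 4×100 + 3×180 = 2050.

2050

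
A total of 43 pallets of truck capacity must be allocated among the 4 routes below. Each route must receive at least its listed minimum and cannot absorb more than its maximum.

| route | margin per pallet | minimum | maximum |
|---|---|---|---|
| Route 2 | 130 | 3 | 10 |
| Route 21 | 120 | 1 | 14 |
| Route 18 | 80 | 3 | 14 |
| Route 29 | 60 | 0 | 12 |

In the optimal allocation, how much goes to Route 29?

5

Meeting every minimum uses 3+1+3+0 = 7 pallets, leaving 36.
Highest margin per pallet first: Route 2 130 > Route 21 120 > Route 18 80 > Route 29 60.
Route 2 takes 7 more to reach its cap of 10 → 29 left.
Route 21: +13 to 14 (cap) → 16 left.
Route 18 takes 11 more to reach its cap of 14 → 5 left.
Route 29 has room for 12 more but only 5 remain, so it gets 5.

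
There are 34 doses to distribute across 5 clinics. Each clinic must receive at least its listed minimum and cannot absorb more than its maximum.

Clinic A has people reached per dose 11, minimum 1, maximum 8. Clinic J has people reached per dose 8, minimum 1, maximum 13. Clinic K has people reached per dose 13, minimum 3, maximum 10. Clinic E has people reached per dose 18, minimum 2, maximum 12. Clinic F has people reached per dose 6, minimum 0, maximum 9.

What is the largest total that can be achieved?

Meeting every minimum uses 1+1+3+2+0 = 7 doses, leaving 27.
Rank by people reached per dose: Clinic E 18 > Clinic K 13 > Clinic A 11 > Clinic J 8 > Clinic F 6.
Give Clinic E 10 more to hit its cap of 12 ; 17 left.
Clinic K: +7 to 10 (cap) ; 10 left.
Give Clinic A 7 more to hit its cap of 8 ; 3 left.
Clinic J: +3 (room for 12) → 4. Pool exhausted.
Total = 11×8 + 8×4 + 13×10 + 18×12 = 466.

466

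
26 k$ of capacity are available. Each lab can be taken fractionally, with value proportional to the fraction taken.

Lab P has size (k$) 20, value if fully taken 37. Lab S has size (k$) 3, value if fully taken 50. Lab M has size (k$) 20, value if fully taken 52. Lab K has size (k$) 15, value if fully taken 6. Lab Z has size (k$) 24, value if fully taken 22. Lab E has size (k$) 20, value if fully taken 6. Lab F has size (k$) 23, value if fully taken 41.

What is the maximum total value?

107.55

Rank by value-to-size ratio: Lab S 50/3≈16.7, Lab M 52/20≈2.6, Lab P 37/20≈1.85, Lab F 41/23≈1.78, Lab Z 22/24≈0.917, Lab K 6/15≈0.4, Lab E 6/20≈0.3.
All 3 k$ of Lab S fit (value 50) → 23 remain.
Lab M: take in full, 20 k$ for value 52 → 3 left.
Only 3 k$ remain; take 3/20 of Lab P for value 37×3/20 = 5.55.
Total value = 107.55.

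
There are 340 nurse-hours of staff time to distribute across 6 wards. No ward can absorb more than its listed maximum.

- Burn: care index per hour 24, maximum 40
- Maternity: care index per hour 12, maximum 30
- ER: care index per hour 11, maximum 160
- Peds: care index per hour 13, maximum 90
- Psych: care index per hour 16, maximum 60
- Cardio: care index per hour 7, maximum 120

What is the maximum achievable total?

4770

Order the wards by care index per hour: Burn 24 > Psych 16 > Peds 13 > Maternity 12 > ER 11 > Cardio 7.
Burn takes 40 to reach its cap of 40 — 300 left.
Psych takes 60 to reach its cap of 60 — 240 left.
Peds: +90 to 90 (cap) — 150 left.
Maternity takes 30 to reach its cap of 30 — 120 left.
ER has room for 160 but only 120 remain, so it gets 120.
Total = 24×40 + 12×30 + 11×120 + 13×90 + 16×60 = 4770.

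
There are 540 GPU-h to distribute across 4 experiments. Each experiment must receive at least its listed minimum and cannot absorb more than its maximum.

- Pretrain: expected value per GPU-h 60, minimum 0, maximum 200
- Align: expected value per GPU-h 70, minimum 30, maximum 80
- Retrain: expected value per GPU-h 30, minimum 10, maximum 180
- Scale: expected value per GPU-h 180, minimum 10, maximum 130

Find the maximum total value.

Meeting every minimum uses 0+30+10+10 = 50 GPU-h, leaving 490.
Rank by expected value per GPU-h: Scale 180 > Align 70 > Pretrain 60 > Retrain 30.
Give Scale 120 more to hit its cap of 130 — 370 left.
Align: +50 to 80 (cap) — 320 left.
Give Pretrain 200 more to hit its cap of 200 — 120 left.
Retrain: +120 (room for 170) → 130. Pool exhausted.
Total = 60×200 + 70×80 + 30×130 + 180×130 = 44900.

44900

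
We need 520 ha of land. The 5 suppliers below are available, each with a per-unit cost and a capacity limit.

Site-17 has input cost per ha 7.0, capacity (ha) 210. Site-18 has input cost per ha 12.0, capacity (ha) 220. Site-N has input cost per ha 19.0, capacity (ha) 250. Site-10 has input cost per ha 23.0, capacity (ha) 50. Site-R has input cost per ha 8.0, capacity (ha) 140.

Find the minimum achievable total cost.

Fill from the cheapest supplier first.
Take 210 from Site-17 at 7.0 → need 310 more.
Site-R at 8.0: take all 140 ha → 170 still needed.
Site-18 (12.0): take the remaining 170 → done.
Site-N, Site-10: unused.
Cost = 210×7.0 + 140×8.0 + 170×12.0 = 4630.

4630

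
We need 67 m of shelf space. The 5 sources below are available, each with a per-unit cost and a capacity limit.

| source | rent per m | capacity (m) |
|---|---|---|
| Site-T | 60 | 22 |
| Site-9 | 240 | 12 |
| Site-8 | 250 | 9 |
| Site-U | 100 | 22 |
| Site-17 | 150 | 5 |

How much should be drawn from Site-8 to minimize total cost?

Cheapest first:
Site-T at 60: take all 22 m — 45 still needed.
Site-U at 100: take all 22 m — 23 still needed.
Site-17 (150): use full 5 — 18 m to go.
Site-9 (240): use full 12 — 6 m to go.
Take 6 from Site-8 at 250 to finish.

6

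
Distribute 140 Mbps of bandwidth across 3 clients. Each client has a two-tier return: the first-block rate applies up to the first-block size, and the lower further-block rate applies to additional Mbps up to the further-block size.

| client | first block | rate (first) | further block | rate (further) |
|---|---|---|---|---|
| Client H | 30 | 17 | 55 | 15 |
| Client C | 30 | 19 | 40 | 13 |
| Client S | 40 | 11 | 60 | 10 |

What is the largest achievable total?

2230

Rank every tier by rate: Client C/first 19 > Client H/first 17 > Client H/second 15 > Client C/second 13 > Client S/first 11 > Client S/second 10.
Client C/first (19): +30 — 110 left.
Client H/first (17): +30 — 80 left.
Fill Client H second block (55 at 15) — 25 left.
Client C second at 13: only 25 left, fill 25.
Total = 19×30 + 17×30 + 15×55 + 13×25 = 2230.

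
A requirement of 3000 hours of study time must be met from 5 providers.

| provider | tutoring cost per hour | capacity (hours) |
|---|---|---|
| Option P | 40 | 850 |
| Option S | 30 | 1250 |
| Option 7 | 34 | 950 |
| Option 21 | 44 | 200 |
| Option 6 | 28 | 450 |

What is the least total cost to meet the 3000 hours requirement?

96400

Use providers in increasing cost order.
Option 6 at 28: take all 450 hours ; 2550 still needed.
Take 1250 from Option S at 30 ; need 1300 more.
Take 950 from Option 7 at 34 ; need 350 more.
Option P (40): take the remaining 350 ; done.
Option 21: unused.
Cost = 450×28 + 1250×30 + 950×34 + 350×40 = 96400.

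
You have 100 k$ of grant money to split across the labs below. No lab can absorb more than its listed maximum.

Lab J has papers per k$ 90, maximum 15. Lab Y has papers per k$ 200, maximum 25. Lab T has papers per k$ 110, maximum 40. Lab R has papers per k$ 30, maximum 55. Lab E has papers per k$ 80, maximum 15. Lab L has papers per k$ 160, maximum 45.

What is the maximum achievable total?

15500

Order the labs by papers per k$: Lab Y 200 > Lab L 160 > Lab T 110 > Lab J 90 > Lab E 80 > Lab R 30.
Give Lab Y 25 to hit its cap of 25 — 75 left.
Lab L takes 45 to reach its cap of 45 — 30 left.
Only 30 left; Lab T takes them to reach 30.
Total = 200×25 + 110×30 + 160×45 = 15500.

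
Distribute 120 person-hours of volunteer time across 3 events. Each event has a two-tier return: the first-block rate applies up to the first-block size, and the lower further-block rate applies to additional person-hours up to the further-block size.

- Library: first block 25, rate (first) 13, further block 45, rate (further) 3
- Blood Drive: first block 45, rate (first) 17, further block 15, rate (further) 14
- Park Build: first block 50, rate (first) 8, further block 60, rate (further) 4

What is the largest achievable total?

Order all 6 blocks by rate: Blood Drive/T1 17 > Blood Drive/T2 14 > Library/T1 13 > Park Build/T1 8 > Park Build/T2 4 > Library/T2 3.
Fill Blood Drive T1 block (45 at 17) — 75 left.
Fill Blood Drive T2 block (15 at 14) — 60 left.
Library T1 at 13: fill all 25 — 35 left.
Park Build/T1: +35 of 50 at 8; pool empty.
Total = 17×45 + 14×15 + 13×25 + 8×35 = 1580.

1580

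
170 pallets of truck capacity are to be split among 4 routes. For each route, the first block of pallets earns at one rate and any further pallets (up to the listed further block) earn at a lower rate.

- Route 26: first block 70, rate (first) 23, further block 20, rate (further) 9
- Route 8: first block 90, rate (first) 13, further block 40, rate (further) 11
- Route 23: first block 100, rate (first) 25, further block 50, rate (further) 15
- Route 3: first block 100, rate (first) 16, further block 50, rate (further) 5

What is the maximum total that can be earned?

4110

Treat each block as its own option and order by rate: Route 23/T1 25 > Route 26/T1 23 > Route 3/T1 16 > Route 23/T2 15 > Route 8/T1 13 > Route 8/T2 11 > Route 26/T2 9 > Route 3/T2 5.
Route 23 T1 at 25: fill all 100 → 70 left.
Fill Route 26 T1 block (70 at 23) → 0 left.
Total = 25×100 + 23×70 = 4110.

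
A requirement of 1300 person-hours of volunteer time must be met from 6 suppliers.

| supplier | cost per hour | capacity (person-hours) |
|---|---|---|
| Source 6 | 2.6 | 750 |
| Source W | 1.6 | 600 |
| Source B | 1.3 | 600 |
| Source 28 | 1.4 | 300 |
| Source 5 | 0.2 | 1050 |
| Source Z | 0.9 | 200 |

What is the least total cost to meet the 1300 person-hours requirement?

455

Cheapest first:
Take 1050 from Source 5 at 0.2 → need 250 more.
Source Z (0.9): use full 200 → 50 person-hours to go.
Source B at 1.3: take 50 of its 600 → requirement met.
Source 28, Source W, Source 6: unused.
Cost = 1050×0.2 + 200×0.9 + 50×1.3 = 455.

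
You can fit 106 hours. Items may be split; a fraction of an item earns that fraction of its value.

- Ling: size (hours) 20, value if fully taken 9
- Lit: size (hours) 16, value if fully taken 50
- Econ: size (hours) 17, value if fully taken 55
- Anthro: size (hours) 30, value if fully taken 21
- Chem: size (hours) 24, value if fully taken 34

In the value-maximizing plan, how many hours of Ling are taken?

19

Rank by value-to-size ratio: Econ 55/17≈3.24, Lit 50/16≈3.12, Chem 34/24≈1.42, Anthro 21/30≈0.7, Ling 9/20≈0.45.
Take all of Econ (17 hours, value 55) → 89 hours left.
Take all of Lit (16 hours, value 50) → 73 hours left.
All 24 hours of Chem fit (value 34) → 49 remain.
Anthro: take in full, 30 hours for value 21 → 19 left.
Only 19 hours remain; take 19/20 of Ling for value 9×19/20 = 8.55.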